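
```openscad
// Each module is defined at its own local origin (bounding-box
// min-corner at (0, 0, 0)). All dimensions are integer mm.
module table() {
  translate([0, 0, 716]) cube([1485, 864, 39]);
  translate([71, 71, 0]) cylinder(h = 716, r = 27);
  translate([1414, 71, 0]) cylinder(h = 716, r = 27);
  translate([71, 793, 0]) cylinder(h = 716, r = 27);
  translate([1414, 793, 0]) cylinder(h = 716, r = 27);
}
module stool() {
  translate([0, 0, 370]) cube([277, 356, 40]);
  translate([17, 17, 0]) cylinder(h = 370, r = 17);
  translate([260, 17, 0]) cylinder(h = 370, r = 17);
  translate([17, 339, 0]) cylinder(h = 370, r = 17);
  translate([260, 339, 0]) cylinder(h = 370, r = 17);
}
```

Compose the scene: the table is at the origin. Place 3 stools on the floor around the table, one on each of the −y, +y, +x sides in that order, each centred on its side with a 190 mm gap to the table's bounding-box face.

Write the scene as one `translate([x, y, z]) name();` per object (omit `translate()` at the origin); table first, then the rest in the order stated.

table();
translate([604, -546, 0]) stool();
translate([604, 1054, 0]) stool();
translate([1675, 254, 0]) stool();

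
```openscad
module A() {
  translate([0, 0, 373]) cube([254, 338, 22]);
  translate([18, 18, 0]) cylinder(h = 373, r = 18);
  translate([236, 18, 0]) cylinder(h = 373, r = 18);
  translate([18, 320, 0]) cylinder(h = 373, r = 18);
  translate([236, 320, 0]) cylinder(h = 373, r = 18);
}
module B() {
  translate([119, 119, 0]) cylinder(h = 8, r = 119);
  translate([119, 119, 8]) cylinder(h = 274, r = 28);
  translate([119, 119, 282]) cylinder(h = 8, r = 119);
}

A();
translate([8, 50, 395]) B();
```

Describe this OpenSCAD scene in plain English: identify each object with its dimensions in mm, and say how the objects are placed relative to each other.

A is a four-legged stool. The seat is 254×338 mm, 22 mm thick, top at z = 395 mm. It stands on four round legs, each 36 mm in diameter, from z = 0 to the seat underside, each leg's axis is inset half a diameter from the nearest pair of seat edges (so the leg's bounding box is flush with the corner).

B is a spool: two coaxial disc flanges of radius 119 mm and thickness 8 mm, joined by a core cylinder of radius 28 mm and height 274 mm. The lower flange rests on z = 0 and the three cylinders share a vertical axis.

The spool is on top of the stool, centred.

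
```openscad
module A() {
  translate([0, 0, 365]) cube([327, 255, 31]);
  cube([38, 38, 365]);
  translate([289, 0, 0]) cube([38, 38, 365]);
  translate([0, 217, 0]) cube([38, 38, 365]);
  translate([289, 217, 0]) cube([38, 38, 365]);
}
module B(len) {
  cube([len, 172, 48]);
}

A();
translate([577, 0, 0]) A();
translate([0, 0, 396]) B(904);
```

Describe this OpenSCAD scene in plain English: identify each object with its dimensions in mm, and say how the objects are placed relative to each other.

A is a simple wooden stool: a rectangular seat 327 mm (x) by 255 mm (y), 31 mm thick, top face at z = 396 mm, on four square legs, each 38×38 mm in cross-section. The legs rest on z = 0, each flush with a corner of the seat.

B is a rectangular beam 904 mm long (x), 172 mm deep (y), 48 mm thick (z).

The beam spans the tops of two stools placed 250 mm apart, resting at z = 396 mm.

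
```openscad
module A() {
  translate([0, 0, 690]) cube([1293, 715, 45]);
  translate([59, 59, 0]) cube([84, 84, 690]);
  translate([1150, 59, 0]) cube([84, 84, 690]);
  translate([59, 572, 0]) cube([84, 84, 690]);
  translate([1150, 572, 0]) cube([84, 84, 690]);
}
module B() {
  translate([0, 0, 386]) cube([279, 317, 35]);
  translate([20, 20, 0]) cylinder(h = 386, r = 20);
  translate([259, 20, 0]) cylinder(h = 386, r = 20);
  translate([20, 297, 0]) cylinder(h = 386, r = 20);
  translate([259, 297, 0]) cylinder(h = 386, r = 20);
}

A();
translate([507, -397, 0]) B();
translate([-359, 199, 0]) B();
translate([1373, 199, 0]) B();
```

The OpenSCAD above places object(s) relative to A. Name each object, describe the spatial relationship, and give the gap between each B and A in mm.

A is a table. B is a stool. Three stools sit around the table at the −y, −x, +x sides. The gap between each stool and the table is 80 mm.

Each stool's nearest face is 80 mm from the table's bounding box.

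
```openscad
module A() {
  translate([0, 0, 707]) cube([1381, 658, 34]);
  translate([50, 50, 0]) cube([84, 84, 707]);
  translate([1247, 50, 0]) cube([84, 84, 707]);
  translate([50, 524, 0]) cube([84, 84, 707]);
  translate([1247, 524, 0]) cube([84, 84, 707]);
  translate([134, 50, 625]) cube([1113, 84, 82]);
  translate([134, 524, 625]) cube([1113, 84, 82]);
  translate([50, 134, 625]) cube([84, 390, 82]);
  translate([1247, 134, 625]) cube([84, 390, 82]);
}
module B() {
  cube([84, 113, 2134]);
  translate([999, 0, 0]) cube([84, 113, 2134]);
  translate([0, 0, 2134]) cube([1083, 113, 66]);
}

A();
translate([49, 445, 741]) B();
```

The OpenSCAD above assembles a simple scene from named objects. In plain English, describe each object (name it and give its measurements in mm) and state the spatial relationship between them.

A is a table: top 1381 mm (x) × 658 mm (y), 34 mm thick, upper face at z = 741 mm, on four 84×84 mm square legs, each inset 50 mm from the nearest pair of top edges, running from z = 0 to the bottom of the top. Four apron rails, 84 mm thick and 82 mm tall, run between adjacent legs with their top edges flush with the underside of the top and their outer faces flush with the legs' outer faces.

B is a door frame. The clear opening is 915 mm wide and 2134 mm high. Two 84 mm wide jambs, 113 mm deep, stand either side of the opening from the floor to the top of the opening. A 66 mm thick head sits across the top of both jambs, spanning the full outside width of the frame.

The door frame is on top of the table.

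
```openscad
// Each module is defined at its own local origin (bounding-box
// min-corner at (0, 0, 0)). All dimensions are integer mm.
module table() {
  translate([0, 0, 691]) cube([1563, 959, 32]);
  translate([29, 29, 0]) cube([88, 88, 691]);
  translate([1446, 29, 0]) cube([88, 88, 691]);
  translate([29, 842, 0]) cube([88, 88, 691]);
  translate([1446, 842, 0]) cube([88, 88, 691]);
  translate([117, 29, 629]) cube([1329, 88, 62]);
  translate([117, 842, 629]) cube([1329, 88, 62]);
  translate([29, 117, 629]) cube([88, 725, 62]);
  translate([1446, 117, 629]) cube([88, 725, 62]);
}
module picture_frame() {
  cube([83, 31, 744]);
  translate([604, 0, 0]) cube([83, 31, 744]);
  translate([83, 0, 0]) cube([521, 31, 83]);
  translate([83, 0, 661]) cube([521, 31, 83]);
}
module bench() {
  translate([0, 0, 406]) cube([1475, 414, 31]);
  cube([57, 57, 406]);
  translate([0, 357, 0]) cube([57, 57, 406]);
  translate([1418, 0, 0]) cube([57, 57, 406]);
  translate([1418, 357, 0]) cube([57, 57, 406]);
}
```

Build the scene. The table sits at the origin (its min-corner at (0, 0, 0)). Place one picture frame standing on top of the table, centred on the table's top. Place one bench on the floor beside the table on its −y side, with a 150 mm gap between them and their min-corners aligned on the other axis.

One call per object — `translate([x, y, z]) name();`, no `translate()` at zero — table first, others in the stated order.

table();
translate([438, 464, 723]) picture_frame();
translate([0, -564, 0]) bench();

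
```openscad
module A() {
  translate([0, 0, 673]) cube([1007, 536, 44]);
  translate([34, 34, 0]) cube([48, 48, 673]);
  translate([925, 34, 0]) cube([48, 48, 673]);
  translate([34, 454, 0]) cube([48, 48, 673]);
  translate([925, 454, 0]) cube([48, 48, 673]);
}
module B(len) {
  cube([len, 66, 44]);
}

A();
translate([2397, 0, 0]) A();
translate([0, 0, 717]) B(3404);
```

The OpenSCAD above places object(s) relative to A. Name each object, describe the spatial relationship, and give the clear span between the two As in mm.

Second table starts at x = 2397; first ends at x = 1007; clear span = 2397 − 1007 = 1390 mm.

A is a table. B is a beam. A beam spans the tops of two tables. The clear span between the two tables is 1390 mm.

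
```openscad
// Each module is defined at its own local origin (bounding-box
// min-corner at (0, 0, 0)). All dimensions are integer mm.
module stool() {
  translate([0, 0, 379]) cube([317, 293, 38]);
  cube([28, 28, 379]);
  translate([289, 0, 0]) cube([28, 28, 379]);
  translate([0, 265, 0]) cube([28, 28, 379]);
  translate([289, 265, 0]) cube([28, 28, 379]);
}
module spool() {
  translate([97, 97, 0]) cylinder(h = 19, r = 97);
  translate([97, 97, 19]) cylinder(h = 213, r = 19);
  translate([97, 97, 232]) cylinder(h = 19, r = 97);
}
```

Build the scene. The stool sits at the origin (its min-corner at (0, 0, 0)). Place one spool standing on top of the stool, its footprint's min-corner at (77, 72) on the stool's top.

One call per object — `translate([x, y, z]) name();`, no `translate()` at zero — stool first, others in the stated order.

stool();
translate([77, 72, 417]) spool();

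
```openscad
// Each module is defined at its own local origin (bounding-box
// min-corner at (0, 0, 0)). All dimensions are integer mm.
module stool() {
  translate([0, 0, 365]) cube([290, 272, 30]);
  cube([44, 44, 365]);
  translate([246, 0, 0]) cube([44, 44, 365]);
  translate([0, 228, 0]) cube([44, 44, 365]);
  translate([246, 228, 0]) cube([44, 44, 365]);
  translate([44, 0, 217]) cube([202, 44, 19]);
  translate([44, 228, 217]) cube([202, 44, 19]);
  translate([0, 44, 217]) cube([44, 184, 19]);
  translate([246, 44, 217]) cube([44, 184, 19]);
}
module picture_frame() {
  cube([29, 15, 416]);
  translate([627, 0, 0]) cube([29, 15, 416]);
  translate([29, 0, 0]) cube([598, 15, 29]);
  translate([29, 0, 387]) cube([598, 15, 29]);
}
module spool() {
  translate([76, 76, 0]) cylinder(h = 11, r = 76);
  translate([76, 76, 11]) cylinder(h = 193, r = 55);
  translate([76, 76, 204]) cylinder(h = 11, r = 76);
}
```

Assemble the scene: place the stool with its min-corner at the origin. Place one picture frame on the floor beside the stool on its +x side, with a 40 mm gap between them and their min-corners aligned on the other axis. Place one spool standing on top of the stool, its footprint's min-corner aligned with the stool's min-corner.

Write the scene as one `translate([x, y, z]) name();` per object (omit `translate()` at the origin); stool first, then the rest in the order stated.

stool();
translate([330, 0, 0]) picture_frame();
translate([0, 0, 395]) spool();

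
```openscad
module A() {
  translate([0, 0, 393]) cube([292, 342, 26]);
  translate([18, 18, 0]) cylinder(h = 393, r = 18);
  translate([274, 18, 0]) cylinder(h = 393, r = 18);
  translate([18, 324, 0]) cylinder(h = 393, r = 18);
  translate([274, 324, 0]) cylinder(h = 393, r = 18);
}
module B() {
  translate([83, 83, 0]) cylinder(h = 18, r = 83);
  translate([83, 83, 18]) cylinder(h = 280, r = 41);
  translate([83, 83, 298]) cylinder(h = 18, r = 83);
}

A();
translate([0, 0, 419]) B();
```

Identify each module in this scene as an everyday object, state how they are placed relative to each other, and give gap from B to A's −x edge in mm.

A is a stool. B is a spool. The spool is on top of the stool. The gap from the spool to the stool's −x edge is 0 mm.

The spool's min-x is at 0; the stool's min-x is 0; gap = 0 mm.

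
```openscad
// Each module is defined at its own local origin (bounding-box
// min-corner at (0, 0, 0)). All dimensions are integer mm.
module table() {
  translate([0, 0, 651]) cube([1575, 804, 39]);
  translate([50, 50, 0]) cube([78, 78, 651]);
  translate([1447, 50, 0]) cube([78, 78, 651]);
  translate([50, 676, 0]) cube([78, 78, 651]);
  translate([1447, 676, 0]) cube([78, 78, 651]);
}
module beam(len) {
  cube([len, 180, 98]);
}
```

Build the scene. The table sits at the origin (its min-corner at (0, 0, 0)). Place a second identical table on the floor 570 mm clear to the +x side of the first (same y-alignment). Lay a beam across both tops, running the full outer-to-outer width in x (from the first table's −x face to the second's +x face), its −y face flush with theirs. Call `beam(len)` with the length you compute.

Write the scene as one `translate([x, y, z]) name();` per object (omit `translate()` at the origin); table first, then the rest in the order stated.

table();
translate([2145, 0, 0]) table();
translate([0, 0, 690]) beam(3720);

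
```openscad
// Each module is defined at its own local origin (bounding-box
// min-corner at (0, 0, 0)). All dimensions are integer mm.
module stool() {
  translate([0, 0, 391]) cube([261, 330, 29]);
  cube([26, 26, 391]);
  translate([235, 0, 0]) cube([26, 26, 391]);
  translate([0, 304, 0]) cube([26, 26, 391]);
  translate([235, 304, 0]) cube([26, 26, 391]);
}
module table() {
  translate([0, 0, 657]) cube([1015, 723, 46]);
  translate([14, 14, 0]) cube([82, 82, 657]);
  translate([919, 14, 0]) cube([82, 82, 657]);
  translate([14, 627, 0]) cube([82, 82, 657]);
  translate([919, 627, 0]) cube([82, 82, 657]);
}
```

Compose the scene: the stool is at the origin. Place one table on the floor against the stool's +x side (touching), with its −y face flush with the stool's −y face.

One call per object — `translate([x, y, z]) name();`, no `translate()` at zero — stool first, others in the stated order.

stool();
translate([261, 0, 0]) table();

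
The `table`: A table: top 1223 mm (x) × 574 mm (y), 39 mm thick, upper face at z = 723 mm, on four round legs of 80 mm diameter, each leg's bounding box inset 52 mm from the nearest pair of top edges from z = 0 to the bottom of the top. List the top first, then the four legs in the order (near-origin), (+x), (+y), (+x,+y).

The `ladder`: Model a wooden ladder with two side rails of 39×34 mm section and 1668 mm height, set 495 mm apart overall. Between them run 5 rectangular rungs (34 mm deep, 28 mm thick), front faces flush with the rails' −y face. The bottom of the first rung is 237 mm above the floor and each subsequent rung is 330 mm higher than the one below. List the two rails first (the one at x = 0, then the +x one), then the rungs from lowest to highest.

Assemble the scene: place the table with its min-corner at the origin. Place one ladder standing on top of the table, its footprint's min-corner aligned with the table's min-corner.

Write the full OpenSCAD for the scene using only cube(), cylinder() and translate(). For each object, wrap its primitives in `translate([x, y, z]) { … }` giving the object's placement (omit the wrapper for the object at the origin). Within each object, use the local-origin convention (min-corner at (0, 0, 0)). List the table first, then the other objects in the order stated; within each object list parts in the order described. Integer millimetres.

translate([0, 0, 684]) cube([1223, 574, 39]);
translate([92, 92, 0]) cylinder(h = 684, r = 40);
translate([1131, 92, 0]) cylinder(h = 684, r = 40);
translate([92, 482, 0]) cylinder(h = 684, r = 40);
translate([1131, 482, 0]) cylinder(h = 684, r = 40);
translate([0, 0, 723]) {
  cube([39, 34, 1668]);
  translate([456, 0, 0]) cube([39, 34, 1668]);
  translate([39, 0, 237]) cube([417, 34, 28]);
  translate([39, 0, 567]) cube([417, 34, 28]);
  translate([39, 0, 897]) cube([417, 34, 28]);
  translate([39, 0, 1227]) cube([417, 34, 28]);
  translate([39, 0, 1557]) cube([417, 34, 28]);
}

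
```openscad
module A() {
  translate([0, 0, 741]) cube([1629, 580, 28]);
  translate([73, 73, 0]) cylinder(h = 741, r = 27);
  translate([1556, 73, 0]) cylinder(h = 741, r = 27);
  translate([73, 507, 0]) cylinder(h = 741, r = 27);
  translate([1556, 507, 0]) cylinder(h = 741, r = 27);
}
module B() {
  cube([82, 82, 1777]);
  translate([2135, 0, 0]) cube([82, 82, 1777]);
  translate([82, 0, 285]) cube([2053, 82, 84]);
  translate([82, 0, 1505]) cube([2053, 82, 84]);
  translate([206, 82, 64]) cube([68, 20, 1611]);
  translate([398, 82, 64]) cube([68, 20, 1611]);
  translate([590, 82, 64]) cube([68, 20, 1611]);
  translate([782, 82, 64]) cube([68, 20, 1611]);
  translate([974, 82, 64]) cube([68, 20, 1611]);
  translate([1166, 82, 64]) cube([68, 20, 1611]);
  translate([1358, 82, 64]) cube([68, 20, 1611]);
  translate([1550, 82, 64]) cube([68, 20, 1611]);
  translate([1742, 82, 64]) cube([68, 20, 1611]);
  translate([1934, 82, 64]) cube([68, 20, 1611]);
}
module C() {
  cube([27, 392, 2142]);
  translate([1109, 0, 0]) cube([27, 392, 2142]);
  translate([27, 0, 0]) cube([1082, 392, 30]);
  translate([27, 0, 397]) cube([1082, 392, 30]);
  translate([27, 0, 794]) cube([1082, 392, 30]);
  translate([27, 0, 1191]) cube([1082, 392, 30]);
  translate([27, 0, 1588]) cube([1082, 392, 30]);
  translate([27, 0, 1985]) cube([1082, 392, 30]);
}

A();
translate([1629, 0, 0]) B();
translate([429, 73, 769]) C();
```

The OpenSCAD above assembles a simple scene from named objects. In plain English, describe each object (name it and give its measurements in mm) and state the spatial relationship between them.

A is a rectangular dining table. The top is 1629×580×28 mm with its upper surface at z = 769 mm. It stands on four round legs of 54 mm diameter, each leg's bounding box inset 46 mm from the nearest pair of top edges, running from the floor to the underside of the top.

B is a fence section. Two 82×82 mm posts, 1777 mm tall, stand on the floor with a clear span of 2053 mm between their inner faces. Two horizontal rails of 82×84 mm section span the gap between the posts with their undersides at z = 285 mm and z = 1505 mm, flush with the posts' −y face. 10 pickets, each 68 mm wide, 20 mm thick and 1611 mm tall, are fixed to the +y face of the rails with their bottoms at z = 64 mm, evenly spaced across the span with equal gaps (rounded down to the nearest mm) at the −x end and between each pair — any rounding remainder accumulates at the +x end.

C is an open bookshelf. Two side panels, each 27 mm thick, 392 mm deep and 2142 mm tall, stand 1136 mm apart (outside-to-outside). Between them sit 6 shelves, each 30 mm thick and 392 mm deep, spanning the full gap between the sides. The bottom shelf rests on the floor (its underside at z = 0) and the clear gap between one shelf's top and the next shelf's underside is 367 mm.

The fence section is against the table's +x side, with their −y faces flush. The bookshelf is on top of the table.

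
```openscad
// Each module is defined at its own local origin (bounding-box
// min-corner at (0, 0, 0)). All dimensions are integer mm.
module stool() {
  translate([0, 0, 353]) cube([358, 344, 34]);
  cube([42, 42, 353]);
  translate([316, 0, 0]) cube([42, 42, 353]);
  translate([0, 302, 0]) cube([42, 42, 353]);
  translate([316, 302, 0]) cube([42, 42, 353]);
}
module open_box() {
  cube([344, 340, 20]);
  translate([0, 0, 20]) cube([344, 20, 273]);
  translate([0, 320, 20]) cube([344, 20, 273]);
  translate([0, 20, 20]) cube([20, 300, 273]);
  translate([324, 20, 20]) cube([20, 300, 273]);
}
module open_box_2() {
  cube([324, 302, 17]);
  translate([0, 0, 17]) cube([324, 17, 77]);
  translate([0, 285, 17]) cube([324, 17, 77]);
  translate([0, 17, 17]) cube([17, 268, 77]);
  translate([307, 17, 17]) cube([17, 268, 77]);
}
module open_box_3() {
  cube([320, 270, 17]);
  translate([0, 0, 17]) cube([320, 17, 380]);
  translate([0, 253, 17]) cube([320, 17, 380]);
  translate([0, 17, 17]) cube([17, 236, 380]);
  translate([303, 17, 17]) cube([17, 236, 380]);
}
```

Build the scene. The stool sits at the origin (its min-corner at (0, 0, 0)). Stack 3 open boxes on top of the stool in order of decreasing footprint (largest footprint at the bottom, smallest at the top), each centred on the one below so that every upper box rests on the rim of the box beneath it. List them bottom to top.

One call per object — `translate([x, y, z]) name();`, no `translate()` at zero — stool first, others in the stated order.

stool();
translate([7, 2, 387]) open_box();
translate([17, 21, 680]) open_box_2();
translate([19, 37, 774]) open_box_3();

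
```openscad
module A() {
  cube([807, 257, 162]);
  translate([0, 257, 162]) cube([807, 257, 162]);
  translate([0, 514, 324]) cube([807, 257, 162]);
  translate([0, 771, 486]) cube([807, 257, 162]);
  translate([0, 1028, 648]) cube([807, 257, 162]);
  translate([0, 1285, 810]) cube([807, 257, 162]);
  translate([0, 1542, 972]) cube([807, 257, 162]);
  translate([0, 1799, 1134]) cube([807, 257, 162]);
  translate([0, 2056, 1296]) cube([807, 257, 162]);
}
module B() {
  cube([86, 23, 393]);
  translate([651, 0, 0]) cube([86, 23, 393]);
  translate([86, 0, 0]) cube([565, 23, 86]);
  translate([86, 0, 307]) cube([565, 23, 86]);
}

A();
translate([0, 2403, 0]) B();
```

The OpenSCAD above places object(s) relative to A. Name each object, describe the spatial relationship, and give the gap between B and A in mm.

A is a staircase. B is a picture frame. The picture frame is on the floor beside the staircase on its +y side. The gap between the picture frame and the staircase is 90 mm.

The picture frame's nearest face is 90 mm from the staircase's +y face.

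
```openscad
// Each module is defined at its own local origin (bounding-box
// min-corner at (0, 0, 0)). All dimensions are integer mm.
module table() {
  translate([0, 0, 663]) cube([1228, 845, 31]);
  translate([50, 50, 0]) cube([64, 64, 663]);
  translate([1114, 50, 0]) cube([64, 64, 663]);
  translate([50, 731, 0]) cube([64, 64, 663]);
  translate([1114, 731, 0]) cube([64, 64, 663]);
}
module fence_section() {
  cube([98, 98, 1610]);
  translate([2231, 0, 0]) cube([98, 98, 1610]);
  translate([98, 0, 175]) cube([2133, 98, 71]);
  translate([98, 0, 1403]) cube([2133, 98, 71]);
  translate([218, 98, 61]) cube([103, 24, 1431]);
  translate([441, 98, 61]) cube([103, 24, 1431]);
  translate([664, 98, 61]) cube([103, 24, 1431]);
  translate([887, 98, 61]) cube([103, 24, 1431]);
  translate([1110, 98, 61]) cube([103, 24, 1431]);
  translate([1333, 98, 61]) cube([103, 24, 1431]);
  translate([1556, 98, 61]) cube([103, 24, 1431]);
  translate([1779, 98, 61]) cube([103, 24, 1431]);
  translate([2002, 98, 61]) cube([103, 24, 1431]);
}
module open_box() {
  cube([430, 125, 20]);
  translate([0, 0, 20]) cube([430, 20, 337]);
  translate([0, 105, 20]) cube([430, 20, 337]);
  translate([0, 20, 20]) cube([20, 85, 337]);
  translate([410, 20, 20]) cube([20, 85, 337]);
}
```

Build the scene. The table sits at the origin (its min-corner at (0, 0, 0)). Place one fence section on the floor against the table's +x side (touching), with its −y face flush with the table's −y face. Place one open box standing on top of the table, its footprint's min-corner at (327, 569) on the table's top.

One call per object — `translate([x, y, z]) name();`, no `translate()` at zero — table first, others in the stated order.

table();
translate([1228, 0, 0]) fence_section();
translate([327, 569, 694]) open_box();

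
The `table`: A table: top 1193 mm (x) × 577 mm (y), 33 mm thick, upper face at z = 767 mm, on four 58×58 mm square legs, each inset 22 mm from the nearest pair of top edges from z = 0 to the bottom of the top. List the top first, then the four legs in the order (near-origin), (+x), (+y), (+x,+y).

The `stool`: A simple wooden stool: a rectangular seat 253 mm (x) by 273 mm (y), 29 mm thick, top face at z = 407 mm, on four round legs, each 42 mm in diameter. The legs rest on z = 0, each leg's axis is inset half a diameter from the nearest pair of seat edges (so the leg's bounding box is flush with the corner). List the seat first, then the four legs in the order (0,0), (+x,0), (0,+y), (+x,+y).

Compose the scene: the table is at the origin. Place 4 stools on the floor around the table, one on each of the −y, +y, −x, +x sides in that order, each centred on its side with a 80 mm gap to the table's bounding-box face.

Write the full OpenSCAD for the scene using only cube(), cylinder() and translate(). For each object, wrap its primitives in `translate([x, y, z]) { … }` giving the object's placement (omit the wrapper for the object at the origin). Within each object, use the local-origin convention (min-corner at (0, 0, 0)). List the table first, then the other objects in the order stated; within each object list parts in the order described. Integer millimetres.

translate([0, 0, 734]) cube([1193, 577, 33]);
translate([22, 22, 0]) cube([58, 58, 734]);
translate([1113, 22, 0]) cube([58, 58, 734]);
translate([22, 497, 0]) cube([58, 58, 734]);
translate([1113, 497, 0]) cube([58, 58, 734]);
translate([470, -353, 0]) {
  translate([0, 0, 378]) cube([253, 273, 29]);
  translate([21, 21, 0]) cylinder(h = 378, r = 21);
  translate([232, 21, 0]) cylinder(h = 378, r = 21);
  translate([21, 252, 0]) cylinder(h = 378, r = 21);
  translate([232, 252, 0]) cylinder(h = 378, r = 21);
}
translate([470, 657, 0]) {
  translate([0, 0, 378]) cube([253, 273, 29]);
  translate([21, 21, 0]) cylinder(h = 378, r = 21);
  translate([232, 21, 0]) cylinder(h = 378, r = 21);
  translate([21, 252, 0]) cylinder(h = 378, r = 21);
  translate([232, 252, 0]) cylinder(h = 378, r = 21);
}
translate([-333, 152, 0]) {
  translate([0, 0, 378]) cube([253, 273, 29]);
  translate([21, 21, 0]) cylinder(h = 378, r = 21);
  translate([232, 21, 0]) cylinder(h = 378, r = 21);
  translate([21, 252, 0]) cylinder(h = 378, r = 21);
  translate([232, 252, 0]) cylinder(h = 378, r = 21);
}
translate([1273, 152, 0]) {
  translate([0, 0, 378]) cube([253, 273, 29]);
  translate([21, 21, 0]) cylinder(h = 378, r = 21);
  translate([232, 21, 0]) cylinder(h = 378, r = 21);
  translate([21, 252, 0]) cylinder(h = 378, r = 21);
  translate([232, 252, 0]) cylinder(h = 378, r = 21);
}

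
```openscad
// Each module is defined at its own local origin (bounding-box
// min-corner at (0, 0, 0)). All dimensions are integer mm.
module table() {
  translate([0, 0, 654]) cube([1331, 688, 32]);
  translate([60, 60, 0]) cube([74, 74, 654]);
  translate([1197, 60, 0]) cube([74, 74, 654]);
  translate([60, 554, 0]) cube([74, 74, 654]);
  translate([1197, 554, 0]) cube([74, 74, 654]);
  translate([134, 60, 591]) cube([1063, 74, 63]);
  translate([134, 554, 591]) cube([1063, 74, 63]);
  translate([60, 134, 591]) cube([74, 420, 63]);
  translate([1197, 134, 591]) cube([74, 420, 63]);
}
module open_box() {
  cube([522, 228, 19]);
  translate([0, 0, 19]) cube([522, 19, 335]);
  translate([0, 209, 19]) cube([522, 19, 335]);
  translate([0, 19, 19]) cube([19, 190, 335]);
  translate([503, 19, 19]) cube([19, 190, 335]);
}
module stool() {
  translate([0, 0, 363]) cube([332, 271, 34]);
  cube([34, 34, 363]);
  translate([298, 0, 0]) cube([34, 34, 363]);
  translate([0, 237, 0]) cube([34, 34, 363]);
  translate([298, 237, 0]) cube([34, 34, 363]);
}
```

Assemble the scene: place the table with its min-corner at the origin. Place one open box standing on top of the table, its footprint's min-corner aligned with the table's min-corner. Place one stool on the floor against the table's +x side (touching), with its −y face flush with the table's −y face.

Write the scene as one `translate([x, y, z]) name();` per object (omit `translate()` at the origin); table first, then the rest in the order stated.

table();
translate([0, 0, 686]) open_box();
translate([1331, 0, 0]) stool();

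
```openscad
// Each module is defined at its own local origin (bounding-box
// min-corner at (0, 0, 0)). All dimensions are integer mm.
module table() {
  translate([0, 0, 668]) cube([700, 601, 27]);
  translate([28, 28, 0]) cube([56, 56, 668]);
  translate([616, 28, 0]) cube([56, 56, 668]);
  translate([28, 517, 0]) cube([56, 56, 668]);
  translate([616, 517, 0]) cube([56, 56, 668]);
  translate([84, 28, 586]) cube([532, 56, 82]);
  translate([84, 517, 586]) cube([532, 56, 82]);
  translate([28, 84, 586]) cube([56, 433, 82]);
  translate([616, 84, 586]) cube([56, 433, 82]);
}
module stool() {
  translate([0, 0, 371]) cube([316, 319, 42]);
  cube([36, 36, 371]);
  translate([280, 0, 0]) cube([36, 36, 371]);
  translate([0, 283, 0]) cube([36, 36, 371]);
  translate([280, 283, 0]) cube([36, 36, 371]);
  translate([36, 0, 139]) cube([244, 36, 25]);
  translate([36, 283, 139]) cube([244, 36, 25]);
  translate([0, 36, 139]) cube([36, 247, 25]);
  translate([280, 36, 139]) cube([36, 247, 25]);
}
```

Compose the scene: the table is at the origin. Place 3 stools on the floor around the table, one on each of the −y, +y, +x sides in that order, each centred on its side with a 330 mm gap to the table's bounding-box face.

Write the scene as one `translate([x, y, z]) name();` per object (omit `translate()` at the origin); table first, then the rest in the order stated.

table();
translate([192, -649, 0]) stool();
translate([192, 931, 0]) stool();
translate([1030, 141, 0]) stool();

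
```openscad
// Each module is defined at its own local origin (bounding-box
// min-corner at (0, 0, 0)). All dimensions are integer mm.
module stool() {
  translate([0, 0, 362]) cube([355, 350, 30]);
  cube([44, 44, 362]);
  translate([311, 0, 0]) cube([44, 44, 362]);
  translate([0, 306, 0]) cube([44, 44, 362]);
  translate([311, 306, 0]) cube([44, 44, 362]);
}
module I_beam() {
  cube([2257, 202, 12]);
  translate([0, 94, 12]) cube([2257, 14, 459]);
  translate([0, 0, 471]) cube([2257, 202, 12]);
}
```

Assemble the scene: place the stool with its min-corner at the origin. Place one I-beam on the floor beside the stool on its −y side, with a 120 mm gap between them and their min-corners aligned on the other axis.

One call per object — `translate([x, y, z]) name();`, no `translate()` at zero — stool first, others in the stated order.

stool();
translate([0, -322, 0]) I_beam();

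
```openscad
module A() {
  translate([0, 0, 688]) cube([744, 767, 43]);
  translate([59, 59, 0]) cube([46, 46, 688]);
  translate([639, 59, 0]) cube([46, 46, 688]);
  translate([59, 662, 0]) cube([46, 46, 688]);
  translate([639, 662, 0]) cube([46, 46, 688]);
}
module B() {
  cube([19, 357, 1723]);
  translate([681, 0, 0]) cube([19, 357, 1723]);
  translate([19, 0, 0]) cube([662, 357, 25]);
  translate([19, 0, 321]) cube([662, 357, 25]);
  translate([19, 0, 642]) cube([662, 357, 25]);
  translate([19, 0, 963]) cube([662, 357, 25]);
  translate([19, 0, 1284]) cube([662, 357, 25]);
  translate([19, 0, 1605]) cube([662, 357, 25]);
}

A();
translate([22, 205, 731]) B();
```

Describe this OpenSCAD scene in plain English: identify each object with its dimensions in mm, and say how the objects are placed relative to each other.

A is a rectangular dining table. The top is 744×767×43 mm with its upper surface at z = 731 mm. It stands on four 46×46 mm square legs, each inset 59 mm from the nearest pair of top edges, running from the floor to the underside of the top.

B is an open bookshelf. Two side panels, each 19 mm thick, 357 mm deep and 1723 mm tall, stand 700 mm apart (outside-to-outside). Between them sit 6 shelves, each 25 mm thick and 357 mm deep, spanning the full gap between the sides. The bottom shelf rests on the floor (its underside at z = 0) and the clear gap between one shelf's top and the next shelf's underside is 296 mm.

The bookshelf is on top of the table, centred.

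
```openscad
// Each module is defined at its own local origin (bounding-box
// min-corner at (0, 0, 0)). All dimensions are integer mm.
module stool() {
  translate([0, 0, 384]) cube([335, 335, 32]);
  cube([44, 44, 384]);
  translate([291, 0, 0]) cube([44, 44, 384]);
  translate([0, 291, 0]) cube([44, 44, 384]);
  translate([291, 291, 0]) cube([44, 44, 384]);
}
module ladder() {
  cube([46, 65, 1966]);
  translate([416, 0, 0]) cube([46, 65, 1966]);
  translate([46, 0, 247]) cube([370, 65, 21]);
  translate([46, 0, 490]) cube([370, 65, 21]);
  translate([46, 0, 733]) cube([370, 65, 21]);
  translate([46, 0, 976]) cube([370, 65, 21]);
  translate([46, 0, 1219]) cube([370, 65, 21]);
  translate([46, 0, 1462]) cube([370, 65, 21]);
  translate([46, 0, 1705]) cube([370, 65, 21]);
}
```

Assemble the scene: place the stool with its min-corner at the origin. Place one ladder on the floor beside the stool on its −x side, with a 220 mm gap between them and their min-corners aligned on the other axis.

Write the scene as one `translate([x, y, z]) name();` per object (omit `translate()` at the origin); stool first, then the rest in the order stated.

stool();
translate([-682, 0, 0]) ladder();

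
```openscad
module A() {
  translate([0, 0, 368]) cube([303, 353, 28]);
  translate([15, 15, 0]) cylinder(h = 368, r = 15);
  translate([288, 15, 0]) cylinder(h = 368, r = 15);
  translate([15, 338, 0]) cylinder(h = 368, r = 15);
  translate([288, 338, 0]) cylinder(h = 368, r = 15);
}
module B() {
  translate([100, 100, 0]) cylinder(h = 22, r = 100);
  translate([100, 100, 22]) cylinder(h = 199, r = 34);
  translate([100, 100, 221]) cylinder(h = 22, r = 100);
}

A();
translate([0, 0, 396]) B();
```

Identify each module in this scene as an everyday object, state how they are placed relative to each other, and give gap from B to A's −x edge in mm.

A is a stool. B is a spool. The spool is on top of the stool. The gap from the spool to the stool's −x edge is 0 mm.

The spool's min-x is at 0; the stool's min-x is 0; gap = 0 mm.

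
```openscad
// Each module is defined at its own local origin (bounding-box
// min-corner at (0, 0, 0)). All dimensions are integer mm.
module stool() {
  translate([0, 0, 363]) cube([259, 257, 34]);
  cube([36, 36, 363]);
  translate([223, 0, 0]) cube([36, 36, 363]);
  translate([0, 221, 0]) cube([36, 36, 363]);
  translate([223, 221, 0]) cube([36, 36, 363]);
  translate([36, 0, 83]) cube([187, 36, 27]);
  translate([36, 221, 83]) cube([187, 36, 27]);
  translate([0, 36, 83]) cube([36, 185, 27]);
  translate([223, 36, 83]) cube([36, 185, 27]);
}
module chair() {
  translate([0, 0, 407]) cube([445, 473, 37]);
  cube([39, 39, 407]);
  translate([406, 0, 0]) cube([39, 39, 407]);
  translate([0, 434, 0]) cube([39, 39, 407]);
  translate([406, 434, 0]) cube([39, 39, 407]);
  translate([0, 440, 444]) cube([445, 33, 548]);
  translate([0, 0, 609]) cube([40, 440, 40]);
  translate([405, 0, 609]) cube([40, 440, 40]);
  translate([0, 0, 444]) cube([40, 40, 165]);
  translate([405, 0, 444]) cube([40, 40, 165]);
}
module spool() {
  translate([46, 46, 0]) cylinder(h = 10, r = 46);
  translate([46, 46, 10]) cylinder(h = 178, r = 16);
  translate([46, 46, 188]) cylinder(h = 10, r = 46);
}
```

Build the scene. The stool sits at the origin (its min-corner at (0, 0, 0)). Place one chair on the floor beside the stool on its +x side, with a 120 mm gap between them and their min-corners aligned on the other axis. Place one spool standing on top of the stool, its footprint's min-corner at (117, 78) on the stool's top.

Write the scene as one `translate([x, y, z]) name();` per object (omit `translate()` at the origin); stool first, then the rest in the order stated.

stool();
translate([379, 0, 0]) chair();
translate([117, 78, 397]) spool();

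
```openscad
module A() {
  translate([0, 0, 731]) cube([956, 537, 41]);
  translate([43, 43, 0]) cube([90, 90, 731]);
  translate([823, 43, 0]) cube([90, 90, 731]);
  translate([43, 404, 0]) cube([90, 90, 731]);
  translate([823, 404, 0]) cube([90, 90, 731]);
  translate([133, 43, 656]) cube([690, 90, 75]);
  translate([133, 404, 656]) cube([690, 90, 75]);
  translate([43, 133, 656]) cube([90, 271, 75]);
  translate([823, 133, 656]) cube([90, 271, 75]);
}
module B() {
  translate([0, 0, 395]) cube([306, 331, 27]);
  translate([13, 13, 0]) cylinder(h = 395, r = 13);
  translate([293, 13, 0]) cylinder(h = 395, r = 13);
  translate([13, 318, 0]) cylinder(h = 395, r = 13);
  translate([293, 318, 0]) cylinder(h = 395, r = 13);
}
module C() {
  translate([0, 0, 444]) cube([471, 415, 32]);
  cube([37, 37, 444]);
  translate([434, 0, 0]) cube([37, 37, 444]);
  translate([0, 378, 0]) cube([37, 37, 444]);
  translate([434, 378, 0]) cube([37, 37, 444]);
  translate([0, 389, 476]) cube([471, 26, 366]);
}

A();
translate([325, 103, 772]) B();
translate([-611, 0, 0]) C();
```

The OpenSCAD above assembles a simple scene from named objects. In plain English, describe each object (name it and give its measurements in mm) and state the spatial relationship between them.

A is a table: top 956 mm (x) × 537 mm (y), 41 mm thick, upper face at z = 772 mm, on four 90×90 mm square legs, each inset 43 mm from the nearest pair of top edges, running from z = 0 to the bottom of the top. Four apron rails, 90 mm thick and 75 mm tall, run between adjacent legs with their top edges flush with the underside of the top and their outer faces flush with the legs' outer faces.

B is a four-legged stool. The seat is a 306×331×27 mm slab whose top surface is at z = 422 mm; four round legs, each 26 mm in diameter, run from the floor (z = 0) to the underside of the seat, each leg's axis is inset half a diameter from the nearest pair of seat edges (so the leg's bounding box is flush with the corner).

C is a chair: 471×415 mm seat, 32 mm thick, top at z = 476 mm, on four 37 mm square corner legs flush with the seat edges. A 26 mm thick backrest slab spans the full seat width, extending 366 mm above the seat top, its back face flush with the seat's +y edge.

The stool is on top of the table, centred. The chair is on the floor beside the table on its −x side.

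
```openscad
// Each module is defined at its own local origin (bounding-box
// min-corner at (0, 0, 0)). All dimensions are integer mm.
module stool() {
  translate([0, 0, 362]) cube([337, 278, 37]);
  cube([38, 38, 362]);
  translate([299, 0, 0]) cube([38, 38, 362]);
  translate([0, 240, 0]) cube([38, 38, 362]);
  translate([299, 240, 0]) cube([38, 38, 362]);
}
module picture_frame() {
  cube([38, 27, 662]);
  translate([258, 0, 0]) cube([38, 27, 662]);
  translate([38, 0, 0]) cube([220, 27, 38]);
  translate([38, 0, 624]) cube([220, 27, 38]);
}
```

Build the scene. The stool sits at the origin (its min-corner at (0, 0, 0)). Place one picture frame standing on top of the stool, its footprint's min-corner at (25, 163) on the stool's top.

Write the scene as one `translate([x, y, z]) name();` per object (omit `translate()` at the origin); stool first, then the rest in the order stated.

stool();
translate([25, 163, 399]) picture_frame();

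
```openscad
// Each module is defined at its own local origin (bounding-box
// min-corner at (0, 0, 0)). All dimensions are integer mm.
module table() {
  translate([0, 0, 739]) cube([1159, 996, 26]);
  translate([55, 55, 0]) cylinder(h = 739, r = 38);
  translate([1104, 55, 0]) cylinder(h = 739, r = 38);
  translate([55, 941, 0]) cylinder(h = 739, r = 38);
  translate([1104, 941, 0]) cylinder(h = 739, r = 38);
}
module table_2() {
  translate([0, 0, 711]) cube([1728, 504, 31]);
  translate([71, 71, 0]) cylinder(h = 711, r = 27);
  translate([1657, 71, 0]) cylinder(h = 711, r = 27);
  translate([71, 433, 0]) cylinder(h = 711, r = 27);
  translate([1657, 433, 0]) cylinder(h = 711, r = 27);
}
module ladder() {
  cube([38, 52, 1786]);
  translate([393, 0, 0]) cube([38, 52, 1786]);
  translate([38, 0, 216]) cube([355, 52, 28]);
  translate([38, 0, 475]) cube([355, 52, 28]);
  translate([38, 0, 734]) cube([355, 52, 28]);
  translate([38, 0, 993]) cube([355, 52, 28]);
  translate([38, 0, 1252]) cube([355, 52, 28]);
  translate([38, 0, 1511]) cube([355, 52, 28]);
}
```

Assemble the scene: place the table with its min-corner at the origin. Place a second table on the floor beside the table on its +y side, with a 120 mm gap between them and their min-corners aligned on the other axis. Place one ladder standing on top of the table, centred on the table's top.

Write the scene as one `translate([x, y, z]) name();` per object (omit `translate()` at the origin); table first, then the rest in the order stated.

table();
translate([0, 1116, 0]) table_2();
translate([364, 472, 765]) ladder();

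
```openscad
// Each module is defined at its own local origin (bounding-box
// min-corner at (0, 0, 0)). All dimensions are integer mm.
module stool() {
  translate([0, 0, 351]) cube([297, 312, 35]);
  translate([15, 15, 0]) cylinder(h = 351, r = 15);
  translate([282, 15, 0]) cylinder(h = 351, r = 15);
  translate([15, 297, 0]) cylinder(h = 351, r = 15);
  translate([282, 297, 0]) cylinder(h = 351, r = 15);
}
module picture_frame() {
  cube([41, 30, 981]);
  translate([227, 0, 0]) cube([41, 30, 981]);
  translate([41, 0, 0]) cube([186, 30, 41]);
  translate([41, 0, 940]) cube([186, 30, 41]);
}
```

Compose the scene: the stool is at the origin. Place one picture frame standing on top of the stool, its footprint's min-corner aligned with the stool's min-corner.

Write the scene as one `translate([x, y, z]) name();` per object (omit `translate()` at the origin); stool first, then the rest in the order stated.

stool();
translate([0, 0, 386]) picture_frame();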